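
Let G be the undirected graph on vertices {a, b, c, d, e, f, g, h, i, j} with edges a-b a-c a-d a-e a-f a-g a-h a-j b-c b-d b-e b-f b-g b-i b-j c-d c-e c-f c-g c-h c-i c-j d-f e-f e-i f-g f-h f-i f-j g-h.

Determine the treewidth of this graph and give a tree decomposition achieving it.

The largest bag has 5 vertices, giving width 4; this decomposition certifies tw(G) ≤ 4. For the lower bound, the 5 vertices {a, c, f, g, h} are pairwise adjacent, and any tree decomposition puts a clique entirely inside one bag — forcing width ≥ 4. Combining the bounds, tw(G) = 4.

Treewidth 4.
One such decomposition:
Bags: B1 = {a, b, c, f, g}  B2 = {a, c, f, g, h}  B3 = {a, b, c, e, f}  B4 = {a, b, c, f, j}  B5 = {b, c, e, f, i}  B6 = {a, b, c, d, f}
Tree: B1–B2, B1–B3, B1–B4, B3–B5, B4–B6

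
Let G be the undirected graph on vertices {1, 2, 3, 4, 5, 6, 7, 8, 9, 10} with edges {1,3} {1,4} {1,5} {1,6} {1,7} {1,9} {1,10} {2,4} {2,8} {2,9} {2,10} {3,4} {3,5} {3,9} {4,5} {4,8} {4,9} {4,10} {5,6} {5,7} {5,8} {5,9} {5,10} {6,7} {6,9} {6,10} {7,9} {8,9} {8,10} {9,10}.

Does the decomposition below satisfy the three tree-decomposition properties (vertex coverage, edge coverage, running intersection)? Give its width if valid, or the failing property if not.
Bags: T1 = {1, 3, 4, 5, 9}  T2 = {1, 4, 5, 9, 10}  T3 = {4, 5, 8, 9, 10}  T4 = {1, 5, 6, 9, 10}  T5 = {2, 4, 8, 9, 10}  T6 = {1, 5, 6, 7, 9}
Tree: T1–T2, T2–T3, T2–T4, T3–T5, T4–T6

Yes; width 4.

Vertex coverage: the bags together contain {1, 2, 3, 4, 5, 6, 7, 8, 9, 10}, the full vertex set. Edge coverage: each edge of G has both endpoints in at least one bag. Running intersection: for every vertex, the bags containing it form a connected subtree. All three properties hold, so this is a valid tree decomposition of width max|bag| − 1 = 4, and hence tw(G) ≤ 4.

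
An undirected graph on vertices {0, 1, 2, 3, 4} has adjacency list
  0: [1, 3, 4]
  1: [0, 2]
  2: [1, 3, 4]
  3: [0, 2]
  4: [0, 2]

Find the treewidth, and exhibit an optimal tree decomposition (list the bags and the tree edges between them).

Treewidth 2.
Bags: B1 = {0, 2, 4}  B2 = {0, 1, 2}  B3 = {0, 2, 3}
Tree: B1–B2, B2–B3

Each bag holds 3 vertices, so the decomposition has width 2, which upper-bounds the treewidth. Since 2–4–0–1–2 is a cycle in G, G is not acyclic. Forests are exactly the graphs of treewidth ≤ 1, so tw(G) ≥ 2. The upper and lower bounds meet at 2, so that is the treewidth.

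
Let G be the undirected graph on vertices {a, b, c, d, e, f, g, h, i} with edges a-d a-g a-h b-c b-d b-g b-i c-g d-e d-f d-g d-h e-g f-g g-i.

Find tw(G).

2

A width-2 tree decomposition is:
Bags: B1 = {d, f, g}  B2 = {b, d, g}  B3 = {b, c, g}  B4 = {a, d, g}  B5 = {b, g, i}  B6 = {d, e, g}  B7 = {a, d, h}
Tree: B1–B2, B2–B3, B2–B4, B2–B5, B4–B6, B4–B7
Every bag has size at most 3, so the width is 3 − 1 = 2 and tw(G) ≤ 2. Conversely, {d, e, g} is a clique of size 3, and the vertices of any clique must share a bag in every tree decomposition; so some bag has ≥ 3 vertices and tw(G) ≥ 2. Therefore the treewidth is 2.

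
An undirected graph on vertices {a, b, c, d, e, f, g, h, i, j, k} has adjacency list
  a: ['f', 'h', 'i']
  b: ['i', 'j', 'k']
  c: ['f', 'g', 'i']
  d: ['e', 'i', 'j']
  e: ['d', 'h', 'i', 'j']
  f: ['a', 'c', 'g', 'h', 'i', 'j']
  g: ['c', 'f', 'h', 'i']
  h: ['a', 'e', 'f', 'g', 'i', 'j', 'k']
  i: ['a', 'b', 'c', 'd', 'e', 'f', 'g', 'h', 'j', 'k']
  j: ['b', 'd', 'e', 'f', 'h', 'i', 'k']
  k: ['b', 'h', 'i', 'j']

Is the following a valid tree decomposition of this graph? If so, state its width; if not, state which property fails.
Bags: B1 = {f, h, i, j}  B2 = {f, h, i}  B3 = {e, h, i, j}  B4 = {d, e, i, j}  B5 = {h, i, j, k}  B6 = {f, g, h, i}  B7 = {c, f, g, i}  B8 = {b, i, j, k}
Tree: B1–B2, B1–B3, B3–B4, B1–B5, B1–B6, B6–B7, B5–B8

A tree decomposition must satisfy three properties: every vertex lies in some bag; for every edge, both endpoints lie together in some bag; and for every vertex, the bags containing it form a connected subtree. Here vertex a appears in no bag, so the decomposition is invalid.

No — vertex a appears in no bag.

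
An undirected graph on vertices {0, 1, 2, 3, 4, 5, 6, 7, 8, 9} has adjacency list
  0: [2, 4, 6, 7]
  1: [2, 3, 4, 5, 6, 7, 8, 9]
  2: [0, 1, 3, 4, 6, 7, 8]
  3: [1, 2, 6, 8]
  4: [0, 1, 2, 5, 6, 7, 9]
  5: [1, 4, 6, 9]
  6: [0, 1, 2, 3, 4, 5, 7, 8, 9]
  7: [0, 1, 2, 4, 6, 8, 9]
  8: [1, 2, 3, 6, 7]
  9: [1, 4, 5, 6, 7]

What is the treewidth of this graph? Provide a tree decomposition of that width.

Treewidth 4.
Bags: B1 = {1, 2, 6, 7, 8}  B2 = {1, 2, 3, 6, 8}  B3 = {1, 2, 4, 6, 7}  B4 = {0, 2, 4, 6, 7}  B5 = {1, 4, 6, 7, 9}  B6 = {1, 4, 5, 6, 9}
Tree: B1–B2, B1–B3, B3–B4, B3–B5, B5–B6

The largest bag has 5 vertices, giving width 4; this decomposition certifies tw(G) ≤ 4. Conversely, {0, 2, 4, 6, 7} is a clique of size 5, and the vertices of any clique must share a bag in every tree decomposition; so some bag has ≥ 5 vertices and tw(G) ≥ 4. Therefore the treewidth is 4.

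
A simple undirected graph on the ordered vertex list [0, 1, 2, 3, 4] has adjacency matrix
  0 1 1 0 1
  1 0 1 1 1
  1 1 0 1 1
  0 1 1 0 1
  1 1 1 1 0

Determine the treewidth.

3

A width-3 tree decomposition is:
Bags: B1 = {0, 1, 2, 4}  B2 = {1, 2, 3, 4}
Tree: B1–B2
The largest bag has 4 vertices, giving width 3; this decomposition certifies tw(G) ≤ 3. Conversely, {0, 1, 2, 4} is a clique of size 4, and the vertices of any clique must share a bag in every tree decomposition; so some bag has ≥ 4 vertices and tw(G) ≥ 3. Hence tw(G) = 3 exactly.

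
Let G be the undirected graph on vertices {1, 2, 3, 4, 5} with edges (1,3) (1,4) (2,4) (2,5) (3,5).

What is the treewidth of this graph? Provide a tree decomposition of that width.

Treewidth 2.
One such decomposition:
Bags: B1 = {1, 2, 4}  B2 = {1, 2, 5}  B3 = {1, 3, 5}
Tree: B1–B2, B2–B3

Every bag has size at most 3, so the width is 3 − 1 = 2 and tw(G) ≤ 2. Since 1–4–2–5–3–1 is a cycle in G, G is not acyclic. Forests are exactly the graphs of treewidth ≤ 1, so tw(G) ≥ 2. Combining the bounds, tw(G) = 2.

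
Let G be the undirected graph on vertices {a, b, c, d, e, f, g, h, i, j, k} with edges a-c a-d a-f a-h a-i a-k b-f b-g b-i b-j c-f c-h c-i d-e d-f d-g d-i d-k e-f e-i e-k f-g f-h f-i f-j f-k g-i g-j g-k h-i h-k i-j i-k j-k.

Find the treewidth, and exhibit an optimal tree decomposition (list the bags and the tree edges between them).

Treewidth 4.
One such decomposition:
Bags: B1 = {d, f, g, i, k}  B2 = {a, d, f, i, k}  B3 = {d, e, f, i, k}  B4 = {f, g, i, j, k}  B5 = {a, f, h, i, k}  B6 = {a, c, f, h, i}  B7 = {b, f, g, i, j}
Tree: B1–B2, B1–B3, B1–B4, B2–B5, B5–B6, B4–B7

Every bag has size at most 5, so the width is 5 − 1 = 4 and tw(G) ≤ 4. On the other hand G contains the 5-clique {a, c, f, h, i}. A clique must lie in a single bag of any decomposition, so no decomposition can have width below 4. The upper and lower bounds meet at 4, so that is the treewidth.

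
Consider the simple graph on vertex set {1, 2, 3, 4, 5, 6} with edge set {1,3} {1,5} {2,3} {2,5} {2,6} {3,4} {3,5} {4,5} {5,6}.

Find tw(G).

A width-2 tree decomposition is:
Bags: B1 = {2, 3, 5}  B2 = {2, 5, 6}  B3 = {3, 4, 5}  B4 = {1, 3, 5}
Tree: B1–B2, B1–B3, B3–B4
Each bag holds 3 vertices, so the decomposition has width 2, which upper-bounds the treewidth. For the lower bound, the 3 vertices {1, 3, 5} are pairwise adjacent, and any tree decomposition puts a clique entirely inside one bag — forcing width ≥ 2. Hence tw(G) = 2 exactly.

2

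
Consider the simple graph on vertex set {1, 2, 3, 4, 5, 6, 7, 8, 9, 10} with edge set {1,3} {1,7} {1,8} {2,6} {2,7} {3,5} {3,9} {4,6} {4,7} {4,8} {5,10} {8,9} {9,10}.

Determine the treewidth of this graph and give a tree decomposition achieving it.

Each bag holds 3 vertices, so the decomposition has width 2, which upper-bounds the treewidth. The edges 10–5–3–9–10 form a cycle, so G is not a tree and its treewidth is at least 2. Combining the bounds, tw(G) = 2.

Treewidth 2.
Bags: B1 = {5, 9, 10}  B2 = {3, 5, 9}  B3 = {3, 8, 9}  B4 = {1, 3, 8}  B5 = {1, 4, 8}  B6 = {1, 4, 7}  B7 = {4, 6, 7}  B8 = {2, 6, 7}
Tree: B1–B2, B2–B3, B3–B4, B4–B5, B5–B6, B6–B7, B7–B8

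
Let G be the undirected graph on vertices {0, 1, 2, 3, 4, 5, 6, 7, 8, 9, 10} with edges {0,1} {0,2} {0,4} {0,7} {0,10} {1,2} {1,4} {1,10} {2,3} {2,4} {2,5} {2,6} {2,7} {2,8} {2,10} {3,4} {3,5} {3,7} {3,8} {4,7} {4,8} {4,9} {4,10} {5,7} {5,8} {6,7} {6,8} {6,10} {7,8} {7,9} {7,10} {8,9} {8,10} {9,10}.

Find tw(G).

4

A width-4 tree decomposition is:
Bags: B1 = {0, 2, 4, 7, 10}  B2 = {2, 4, 7, 8, 10}  B3 = {2, 3, 4, 7, 8}  B4 = {2, 3, 5, 7, 8}  B5 = {4, 7, 8, 9, 10}  B6 = {2, 6, 7, 8, 10}  B7 = {0, 1, 2, 4, 10}
Tree: B1–B2, B2–B3, B3–B4, B2–B5, B2–B6, B1–B7
Each bag holds 5 vertices, so the decomposition has width 4, which upper-bounds the treewidth. For the lower bound, the 5 vertices {4, 7, 8, 9, 10} are pairwise adjacent, and any tree decomposition puts a clique entirely inside one bag — forcing width ≥ 4. Hence tw(G) = 4 exactly.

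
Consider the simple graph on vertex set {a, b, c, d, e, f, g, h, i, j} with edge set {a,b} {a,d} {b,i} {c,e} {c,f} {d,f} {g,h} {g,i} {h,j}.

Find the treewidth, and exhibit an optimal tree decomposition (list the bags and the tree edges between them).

The largest bag has 2 vertices, giving width 1; this decomposition certifies tw(G) ≤ 1. G has an edge, so its treewidth is at least 1. Therefore the treewidth is 1.

Treewidth 1.
Bags: B1 = {c, e}  B2 = {c, f}  B3 = {d, f}  B4 = {a, d}  B5 = {a, b}  B6 = {b, i}  B7 = {g, i}  B8 = {g, h}  B9 = {h, j}
Tree: B1–B2, B2–B3, B3–B4, B4–B5, B5–B6, B6–B7, B7–B8, B8–B9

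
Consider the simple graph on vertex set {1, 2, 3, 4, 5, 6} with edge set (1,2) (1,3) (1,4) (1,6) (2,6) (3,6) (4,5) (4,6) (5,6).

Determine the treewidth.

A width-2 tree decomposition is:
Bags: B1 = {1, 4, 6}  B2 = {1, 2, 6}  B3 = {1, 3, 6}  B4 = {4, 5, 6}
Tree: B1–B2, B2–B3, B1–B4
The largest bag has 3 vertices, giving width 2; this decomposition certifies tw(G) ≤ 2. Conversely, {1, 2, 6} is a clique of size 3, and the vertices of any clique must share a bag in every tree decomposition; so some bag has ≥ 3 vertices and tw(G) ≥ 2. Hence tw(G) = 2 exactly.

2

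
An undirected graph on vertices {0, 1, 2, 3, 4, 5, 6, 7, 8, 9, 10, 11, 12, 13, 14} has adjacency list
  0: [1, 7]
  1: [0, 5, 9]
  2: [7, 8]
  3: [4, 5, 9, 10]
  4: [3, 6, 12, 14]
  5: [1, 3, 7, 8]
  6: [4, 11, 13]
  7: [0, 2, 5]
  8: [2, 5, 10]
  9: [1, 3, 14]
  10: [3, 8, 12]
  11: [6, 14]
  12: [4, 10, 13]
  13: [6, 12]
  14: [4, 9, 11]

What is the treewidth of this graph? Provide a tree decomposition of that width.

Treewidth 3.
One such decomposition:
Bags: B1 = {0, 1, 2, 7}  B2 = {1, 2, 5, 7}  B3 = {1, 2, 5, 8}  B4 = {1, 5, 8, 9}  B5 = {3, 5, 8, 9}  B6 = {3, 8, 9, 10}  B7 = {3, 9, 10, 14}  B8 = {3, 4, 10, 14}  B9 = {4, 10, 12, 14}  B10 = {4, 11, 12, 14}  B11 = {4, 6, 11, 12}  B12 = {6, 11, 12, 13}
Tree: B1–B2, B2–B3, B3–B4, B4–B5, B5–B6, B6–B7, B7–B8, B8–B9, B9–B10, B10–B11, B11–B12

Each bag holds 4 vertices, so the decomposition has width 3, which upper-bounds the treewidth. For the lower bound: the 4 vertex sets {0,2,7}, {1}, {5}, {3,8,9,10} are disjoint, each induces a connected subgraph, and every pair is joined by at least one edge of G. Contracting each set to a single vertex therefore yields K_{4} as a minor, and since treewidth is minor-monotone, tw(G) ≥ tw(K_{4}) = 3. Therefore the treewidth is 3.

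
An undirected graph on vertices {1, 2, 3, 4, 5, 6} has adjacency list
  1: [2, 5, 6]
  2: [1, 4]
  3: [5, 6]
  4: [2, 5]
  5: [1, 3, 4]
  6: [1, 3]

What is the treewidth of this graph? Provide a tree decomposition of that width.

Each bag holds 3 vertices, so the decomposition has width 2, which upper-bounds the treewidth. Since 2–4–5–1–2 is a cycle in G, G is not acyclic. Forests are exactly the graphs of treewidth ≤ 1, so tw(G) ≥ 2. The upper and lower bounds meet at 2, so that is the treewidth.

Treewidth 2.
One such decomposition:
Bags: B1 = {1, 2, 4}  B2 = {1, 4, 5}  B3 = {1, 5, 6}  B4 = {3, 5, 6}
Tree: B1–B2, B2–B3, B3–B4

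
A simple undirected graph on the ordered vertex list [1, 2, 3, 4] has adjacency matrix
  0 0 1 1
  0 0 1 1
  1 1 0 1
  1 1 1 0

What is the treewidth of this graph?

A width-2 tree decomposition is:
Bags: B1 = {1, 3, 4}  B2 = {2, 3, 4}
Tree: B1–B2
Every bag has size at most 3, so the width is 3 − 1 = 2 and tw(G) ≤ 2. For the lower bound, the 3 vertices {1, 3, 4} are pairwise adjacent, and any tree decomposition puts a clique entirely inside one bag — forcing width ≥ 2. Therefore the treewidth is 2.

2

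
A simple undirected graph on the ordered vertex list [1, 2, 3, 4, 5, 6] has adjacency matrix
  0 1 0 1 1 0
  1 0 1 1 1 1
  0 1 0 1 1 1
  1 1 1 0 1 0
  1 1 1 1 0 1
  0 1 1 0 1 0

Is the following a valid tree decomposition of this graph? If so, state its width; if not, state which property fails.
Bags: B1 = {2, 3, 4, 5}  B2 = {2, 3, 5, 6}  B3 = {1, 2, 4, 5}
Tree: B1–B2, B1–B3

Every vertex of G appears in some bag (union = {1, 2, 3, 4, 5, 6}); every edge is covered by a bag; and for each vertex v the set of bags containing v is connected in the bag tree. The decomposition is therefore valid. The largest bag has 4 vertices, so the width is 3.

Yes; width 3.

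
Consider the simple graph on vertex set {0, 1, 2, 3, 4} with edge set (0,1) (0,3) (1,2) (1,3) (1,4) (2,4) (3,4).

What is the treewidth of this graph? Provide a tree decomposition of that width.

Each bag holds 3 vertices, so the decomposition has width 2, which upper-bounds the treewidth. For the lower bound, the 3 vertices {1, 2, 4} are pairwise adjacent, and any tree decomposition puts a clique entirely inside one bag — forcing width ≥ 2. Therefore the treewidth is 2.

Treewidth 2.
One such decomposition:
Bags: B1 = {1, 3, 4}  B2 = {1, 2, 4}  B3 = {0, 1, 3}
Tree: B1–B2, B1–B3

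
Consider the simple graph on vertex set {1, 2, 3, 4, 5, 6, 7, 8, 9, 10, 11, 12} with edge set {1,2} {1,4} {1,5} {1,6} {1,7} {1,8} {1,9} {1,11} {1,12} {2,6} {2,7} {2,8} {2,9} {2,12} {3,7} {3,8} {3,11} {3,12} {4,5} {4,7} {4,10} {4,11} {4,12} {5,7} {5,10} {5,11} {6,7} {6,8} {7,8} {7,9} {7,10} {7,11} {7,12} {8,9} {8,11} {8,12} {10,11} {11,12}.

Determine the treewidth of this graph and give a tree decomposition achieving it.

Treewidth 4.
One such decomposition:
Bags: B1 = {1, 2, 7, 8, 12}  B2 = {1, 7, 8, 11, 12}  B3 = {1, 4, 7, 11, 12}  B4 = {1, 4, 5, 7, 11}  B5 = {1, 2, 6, 7, 8}  B6 = {4, 5, 7, 10, 11}  B7 = {3, 7, 8, 11, 12}  B8 = {1, 2, 7, 8, 9}
Tree: B1–B2, B2–B3, B3–B4, B1–B5, B4–B6, B2–B7, B1–B8

Every bag has size at most 5, so the width is 5 − 1 = 4 and tw(G) ≤ 4. For the lower bound, the 5 vertices {1, 2, 7, 8, 9} are pairwise adjacent, and any tree decomposition puts a clique entirely inside one bag — forcing width ≥ 4. Hence tw(G) = 4 exactly.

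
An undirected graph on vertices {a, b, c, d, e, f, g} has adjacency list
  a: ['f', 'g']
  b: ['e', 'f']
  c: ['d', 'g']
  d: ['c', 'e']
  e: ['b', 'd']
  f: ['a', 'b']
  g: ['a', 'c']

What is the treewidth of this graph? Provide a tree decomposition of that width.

Every bag has size at most 3, so the width is 3 − 1 = 2 and tw(G) ≤ 2. Since d–c–g–a–f–b–e–d is a cycle in G, G is not acyclic. Forests are exactly the graphs of treewidth ≤ 1, so tw(G) ≥ 2. Hence tw(G) = 2 exactly.

Treewidth 2.
One optimal decomposition is:
Bags: B1 = {c, d, g}  B2 = {a, d, g}  B3 = {a, d, f}  B4 = {b, d, f}  B5 = {b, d, e}
Tree: B1–B2, B2–B3, B3–B4, B4–B5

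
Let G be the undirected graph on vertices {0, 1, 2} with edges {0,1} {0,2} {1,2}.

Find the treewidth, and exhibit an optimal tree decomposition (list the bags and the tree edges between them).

With just one bag of size 3, the width is 3 − 1 = 2, so tw(G) ≤ 2. Conversely, {0, 1, 2} is a clique of size 3, and the vertices of any clique must share a bag in every tree decomposition; so some bag has ≥ 3 vertices and tw(G) ≥ 2. Therefore the treewidth is 2.

Treewidth 2.
One optimal decomposition is:
Bags: B1 = {0, 1, 2}
Tree: (single bag)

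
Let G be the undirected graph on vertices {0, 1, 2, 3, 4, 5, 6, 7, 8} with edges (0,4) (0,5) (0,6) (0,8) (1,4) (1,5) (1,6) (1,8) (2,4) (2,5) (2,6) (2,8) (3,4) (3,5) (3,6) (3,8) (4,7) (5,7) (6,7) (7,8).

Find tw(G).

4

A width-4 tree decomposition is:
Bags: B1 = {4, 5, 6, 7, 8}  B2 = {1, 4, 5, 6, 8}  B3 = {3, 4, 5, 6, 8}  B4 = {0, 4, 5, 6, 8}  B5 = {2, 4, 5, 6, 8}
Tree: B1–B2, B2–B3, B3–B4, B4–B5
Each bag holds 5 vertices, so the decomposition has width 4, which upper-bounds the treewidth. For the lower bound: the 5 vertex sets {5,7}, {1,6}, {3,8}, {4}, {0} are disjoint, each induces a connected subgraph, and every pair is joined by at least one edge of G. Contracting each set to a single vertex therefore yields K_{5} as a minor, and since treewidth is minor-monotone, tw(G) ≥ tw(K_{5}) = 4. Combining the bounds, tw(G) = 4.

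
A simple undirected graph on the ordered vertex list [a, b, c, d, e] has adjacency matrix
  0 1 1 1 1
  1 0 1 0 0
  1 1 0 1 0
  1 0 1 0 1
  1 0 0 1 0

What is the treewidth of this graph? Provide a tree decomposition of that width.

Treewidth 2.
Bags: B1 = {a, d, e}  B2 = {a, c, d}  B3 = {a, b, c}
Tree: B1–B2, B2–B3

The largest bag has 3 vertices, giving width 2; this decomposition certifies tw(G) ≤ 2. Conversely, {a, d, e} is a clique of size 3, and the vertices of any clique must share a bag in every tree decomposition; so some bag has ≥ 3 vertices and tw(G) ≥ 2. The upper and lower bounds meet at 2, so that is the treewidth.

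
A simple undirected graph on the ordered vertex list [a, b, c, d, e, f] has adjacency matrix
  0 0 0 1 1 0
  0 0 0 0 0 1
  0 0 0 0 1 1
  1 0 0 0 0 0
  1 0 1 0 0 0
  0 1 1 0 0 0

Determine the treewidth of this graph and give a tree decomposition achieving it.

Treewidth 1.
Bags: B1 = {b, f}  B2 = {c, f}  B3 = {c, e}  B4 = {a, e}  B5 = {a, d}
Tree: B1–B2, B2–B3, B3–B4, B4–B5

The largest bag has 2 vertices, giving width 1; this decomposition certifies tw(G) ≤ 1. Any graph with an edge has treewidth ≥ 1, and G has the edge b–f. Combining the bounds, tw(G) = 1.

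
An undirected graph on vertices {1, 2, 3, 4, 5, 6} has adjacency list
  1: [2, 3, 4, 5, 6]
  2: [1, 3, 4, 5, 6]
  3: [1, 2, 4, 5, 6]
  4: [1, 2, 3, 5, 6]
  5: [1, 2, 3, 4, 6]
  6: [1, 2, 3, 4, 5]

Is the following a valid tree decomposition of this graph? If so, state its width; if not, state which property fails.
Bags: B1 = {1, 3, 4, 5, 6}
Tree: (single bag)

A tree decomposition must satisfy three properties: every vertex lies in some bag; for every edge, both endpoints lie together in some bag; and for every vertex, the bags containing it form a connected subtree. Here vertex 2 appears in no bag, so the decomposition is invalid.

No — vertex 2 appears in no bag.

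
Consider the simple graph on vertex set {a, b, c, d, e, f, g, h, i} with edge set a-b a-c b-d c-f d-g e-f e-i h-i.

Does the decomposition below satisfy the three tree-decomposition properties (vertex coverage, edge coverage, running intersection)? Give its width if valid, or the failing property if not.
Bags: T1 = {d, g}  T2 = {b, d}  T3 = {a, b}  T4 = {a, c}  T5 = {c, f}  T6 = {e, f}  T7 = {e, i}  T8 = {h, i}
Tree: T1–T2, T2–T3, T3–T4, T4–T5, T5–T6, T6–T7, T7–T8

Yes; width 1.

Vertex coverage: the bags together contain {a, b, c, d, e, f, g, h, i}, the full vertex set. Edge coverage: each edge of G has both endpoints in at least one bag. Running intersection: for every vertex, the bags containing it form a connected subtree. All three properties hold, so this is a valid tree decomposition of width max|bag| − 1 = 1, and hence tw(G) ≤ 1.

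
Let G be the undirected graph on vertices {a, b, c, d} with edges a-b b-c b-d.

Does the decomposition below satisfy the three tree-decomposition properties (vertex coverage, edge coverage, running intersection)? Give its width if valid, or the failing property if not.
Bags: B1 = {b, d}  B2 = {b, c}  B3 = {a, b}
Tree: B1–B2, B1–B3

Yes; width 1.

Every vertex of G appears in some bag (union = {a, b, c, d}); every edge is covered by a bag; and for each vertex v the set of bags containing v is connected in the bag tree. The decomposition is therefore valid. The largest bag has 2 vertices, so the width is 1.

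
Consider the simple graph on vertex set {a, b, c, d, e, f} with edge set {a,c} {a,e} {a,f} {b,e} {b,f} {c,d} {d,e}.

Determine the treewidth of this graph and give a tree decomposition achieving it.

Treewidth 2.
One such decomposition:
Bags: B1 = {b, e, f}  B2 = {a, e, f}  B3 = {a, d, e}  B4 = {a, c, d}
Tree: B1–B2, B2–B3, B3–B4

Each bag holds 3 vertices, so the decomposition has width 2, which upper-bounds the treewidth. For the lower bound, G contains the cycle b–f–a–e–b, so G is not a forest; only forests have treewidth ≤ 1, hence tw(G) ≥ 2. The upper and lower bounds meet at 2, so that is the treewidth.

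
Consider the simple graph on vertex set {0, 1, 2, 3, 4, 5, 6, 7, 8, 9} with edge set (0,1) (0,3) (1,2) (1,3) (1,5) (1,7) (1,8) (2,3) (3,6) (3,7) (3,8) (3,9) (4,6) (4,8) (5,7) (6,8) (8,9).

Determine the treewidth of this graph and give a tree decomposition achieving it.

Treewidth 2.
One optimal decomposition is:
Bags: B1 = {0, 1, 3}  B2 = {1, 3, 7}  B3 = {1, 3, 8}  B4 = {3, 6, 8}  B5 = {1, 5, 7}  B6 = {3, 8, 9}  B7 = {4, 6, 8}  B8 = {1, 2, 3}
Tree: B1–B2, B1–B3, B3–B4, B2–B5, B3–B6, B4–B7, B3–B8

Each bag holds 3 vertices, so the decomposition has width 2, which upper-bounds the treewidth. Conversely, {0, 1, 3} is a clique of size 3, and the vertices of any clique must share a bag in every tree decomposition; so some bag has ≥ 3 vertices and tw(G) ≥ 2. Combining the bounds, tw(G) = 2.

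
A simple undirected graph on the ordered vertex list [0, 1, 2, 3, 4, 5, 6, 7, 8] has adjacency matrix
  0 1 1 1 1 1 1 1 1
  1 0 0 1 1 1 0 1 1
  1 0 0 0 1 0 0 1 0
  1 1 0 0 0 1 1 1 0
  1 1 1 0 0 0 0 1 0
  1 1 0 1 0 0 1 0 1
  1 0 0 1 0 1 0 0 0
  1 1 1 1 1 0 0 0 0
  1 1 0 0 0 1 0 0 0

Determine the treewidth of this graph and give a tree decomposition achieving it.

Each bag holds 4 vertices, so the decomposition has width 3, which upper-bounds the treewidth. For the lower bound, the 4 vertices {0, 1, 5, 8} are pairwise adjacent, and any tree decomposition puts a clique entirely inside one bag — forcing width ≥ 3. Combining the bounds, tw(G) = 3.

Treewidth 3.
One such decomposition:
Bags: B1 = {0, 1, 3, 5}  B2 = {0, 1, 5, 8}  B3 = {0, 1, 3, 7}  B4 = {0, 1, 4, 7}  B5 = {0, 3, 5, 6}  B6 = {0, 2, 4, 7}
Tree: B1–B2, B1–B3, B3–B4, B1–B5, B4–B6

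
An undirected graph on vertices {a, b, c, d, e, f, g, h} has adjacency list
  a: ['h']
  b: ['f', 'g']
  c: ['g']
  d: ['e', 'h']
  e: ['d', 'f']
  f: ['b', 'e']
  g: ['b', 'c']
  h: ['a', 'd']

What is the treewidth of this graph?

1

A width-1 tree decomposition is:
Bags: B1 = {c, g}  B2 = {b, g}  B3 = {b, f}  B4 = {e, f}  B5 = {d, e}  B6 = {d, h}  B7 = {a, h}
Tree: B1–B2, B2–B3, B3–B4, B4–B5, B5–B6, B6–B7
Each bag holds 2 vertices, so the decomposition has width 1, which upper-bounds the treewidth. Since G has at least one edge (e.g. c–g), it is not an edgeless graph, so tw(G) ≥ 1. The upper and lower bounds meet at 1, so that is the treewidth.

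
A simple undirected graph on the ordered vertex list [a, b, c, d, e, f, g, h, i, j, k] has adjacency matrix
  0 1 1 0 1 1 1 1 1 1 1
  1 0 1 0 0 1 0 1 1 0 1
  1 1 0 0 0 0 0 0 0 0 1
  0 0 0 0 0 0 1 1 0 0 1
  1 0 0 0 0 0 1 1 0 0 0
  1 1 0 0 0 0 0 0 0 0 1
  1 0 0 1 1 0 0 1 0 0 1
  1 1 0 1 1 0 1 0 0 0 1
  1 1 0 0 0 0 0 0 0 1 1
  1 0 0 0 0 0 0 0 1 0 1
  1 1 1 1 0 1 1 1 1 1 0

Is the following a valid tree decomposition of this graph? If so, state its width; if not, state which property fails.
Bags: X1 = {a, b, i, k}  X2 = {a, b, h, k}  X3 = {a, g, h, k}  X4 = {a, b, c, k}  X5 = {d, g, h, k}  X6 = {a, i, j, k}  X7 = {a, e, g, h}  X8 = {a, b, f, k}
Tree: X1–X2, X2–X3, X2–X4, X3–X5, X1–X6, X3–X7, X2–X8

Every vertex of G appears in some bag (union = {a, b, c, d, e, f, g, h, i, j, k}); every edge is covered by a bag; and for each vertex v the set of bags containing v is connected in the bag tree. The decomposition is therefore valid. The largest bag has 4 vertices, so the width is 3.

Yes; width 3.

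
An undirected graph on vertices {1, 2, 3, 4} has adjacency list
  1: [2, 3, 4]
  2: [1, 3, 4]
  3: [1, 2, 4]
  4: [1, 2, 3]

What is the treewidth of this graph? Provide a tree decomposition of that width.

With just one bag of size 4, the width is 4 − 1 = 3, so tw(G) ≤ 3. Conversely, {1, 2, 3, 4} is a clique of size 4, and the vertices of any clique must share a bag in every tree decomposition; so some bag has ≥ 4 vertices and tw(G) ≥ 3. Combining the bounds, tw(G) = 3.

Treewidth 3.
Bags: B1 = {1, 2, 3, 4}
Tree: (single bag)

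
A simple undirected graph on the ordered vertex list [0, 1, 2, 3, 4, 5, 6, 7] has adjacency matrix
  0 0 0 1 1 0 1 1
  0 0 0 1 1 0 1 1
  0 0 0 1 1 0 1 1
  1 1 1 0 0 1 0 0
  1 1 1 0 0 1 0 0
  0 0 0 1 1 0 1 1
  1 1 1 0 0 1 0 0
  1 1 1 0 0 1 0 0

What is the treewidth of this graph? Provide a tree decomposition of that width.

Each bag holds 5 vertices, so the decomposition has width 4, which upper-bounds the treewidth. For the lower bound: the 5 vertex sets {5,7}, {1,6}, {0,3}, {2}, {4} are disjoint, each induces a connected subgraph, and every pair is joined by at least one edge of G. Contracting each set to a single vertex therefore yields K_{5} as a minor, and since treewidth is minor-monotone, tw(G) ≥ tw(K_{5}) = 4. Combining the bounds, tw(G) = 4.

Treewidth 4.
One optimal decomposition is:
Bags: B1 = {0, 1, 2, 5, 7}  B2 = {0, 1, 2, 5, 6}  B3 = {0, 1, 2, 3, 5}  B4 = {0, 1, 2, 4, 5}
Tree: B1–B2, B2–B3, B3–B4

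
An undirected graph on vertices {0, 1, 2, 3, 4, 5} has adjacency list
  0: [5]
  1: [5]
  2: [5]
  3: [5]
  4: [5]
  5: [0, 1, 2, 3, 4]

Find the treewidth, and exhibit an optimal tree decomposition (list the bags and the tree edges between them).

Each bag holds 2 vertices, so the decomposition has width 1, which upper-bounds the treewidth. Since G has at least one edge (e.g. 2–5), it is not an edgeless graph, so tw(G) ≥ 1. Combining the bounds, tw(G) = 1.

Treewidth 1.
Bags: B1 = {2, 5}  B2 = {0, 5}  B3 = {4, 5}  B4 = {1, 5}  B5 = {3, 5}
Tree: B1–B2, B1–B3, B1–B4, B3–B5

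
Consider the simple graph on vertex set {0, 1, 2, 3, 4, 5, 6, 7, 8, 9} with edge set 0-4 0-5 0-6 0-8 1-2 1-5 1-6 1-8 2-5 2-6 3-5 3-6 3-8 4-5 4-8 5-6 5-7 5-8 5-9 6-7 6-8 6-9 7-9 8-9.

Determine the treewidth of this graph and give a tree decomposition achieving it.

Treewidth 3.
Bags: B1 = {5, 6, 8, 9}  B2 = {5, 6, 7, 9}  B3 = {0, 5, 6, 8}  B4 = {3, 5, 6, 8}  B5 = {1, 5, 6, 8}  B6 = {0, 4, 5, 8}  B7 = {1, 2, 5, 6}
Tree: B1–B2, B1–B3, B1–B4, B3–B5, B3–B6, B5–B7

Every bag has size at most 4, so the width is 4 − 1 = 3 and tw(G) ≤ 3. On the other hand G contains the 4-clique {0, 4, 5, 8}. A clique must lie in a single bag of any decomposition, so no decomposition can have width below 3. Combining the bounds, tw(G) = 3.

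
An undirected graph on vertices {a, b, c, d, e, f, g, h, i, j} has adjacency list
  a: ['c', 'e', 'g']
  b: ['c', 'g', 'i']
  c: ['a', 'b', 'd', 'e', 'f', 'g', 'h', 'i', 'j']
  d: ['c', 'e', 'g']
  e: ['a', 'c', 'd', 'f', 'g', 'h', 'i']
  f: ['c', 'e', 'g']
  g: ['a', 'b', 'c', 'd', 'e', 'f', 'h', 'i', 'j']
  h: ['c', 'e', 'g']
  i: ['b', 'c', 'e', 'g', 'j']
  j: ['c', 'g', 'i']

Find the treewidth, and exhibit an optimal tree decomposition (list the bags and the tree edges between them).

Treewidth 3.
One optimal decomposition is:
Bags: B1 = {c, e, g, i}  B2 = {a, c, e, g}  B3 = {b, c, g, i}  B4 = {c, g, i, j}  B5 = {c, d, e, g}  B6 = {c, e, f, g}  B7 = {c, e, g, h}
Tree: B1–B2, B1–B3, B3–B4, B2–B5, B5–B6, B6–B7

Each bag holds 4 vertices, so the decomposition has width 3, which upper-bounds the treewidth. For the lower bound, the 4 vertices {c, g, i, j} are pairwise adjacent, and any tree decomposition puts a clique entirely inside one bag — forcing width ≥ 3. Therefore the treewidth is 3.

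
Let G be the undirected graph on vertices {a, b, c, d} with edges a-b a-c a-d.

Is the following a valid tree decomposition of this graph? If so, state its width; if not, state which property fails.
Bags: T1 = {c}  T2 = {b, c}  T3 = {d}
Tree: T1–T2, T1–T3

No — vertex a appears in no bag.

A tree decomposition must satisfy three properties: every vertex lies in some bag; for every edge, both endpoints lie together in some bag; and for every vertex, the bags containing it form a connected subtree. Here vertex a appears in no bag, so the decomposition is invalid.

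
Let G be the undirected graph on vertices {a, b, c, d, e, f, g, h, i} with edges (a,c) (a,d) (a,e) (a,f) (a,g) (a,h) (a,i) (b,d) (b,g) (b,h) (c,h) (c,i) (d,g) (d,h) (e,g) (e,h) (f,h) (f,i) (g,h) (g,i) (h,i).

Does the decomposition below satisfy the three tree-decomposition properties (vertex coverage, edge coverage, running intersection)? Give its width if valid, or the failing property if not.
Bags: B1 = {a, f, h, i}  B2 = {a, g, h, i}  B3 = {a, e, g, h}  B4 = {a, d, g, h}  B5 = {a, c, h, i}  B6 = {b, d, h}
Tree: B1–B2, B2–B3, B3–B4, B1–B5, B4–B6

A tree decomposition must satisfy three properties: every vertex lies in some bag; for every edge, both endpoints lie together in some bag; and for every vertex, the bags containing it form a connected subtree. Here edge (g,b) lies in no bag, so the decomposition is invalid.

No — edge (g,b) lies in no bag.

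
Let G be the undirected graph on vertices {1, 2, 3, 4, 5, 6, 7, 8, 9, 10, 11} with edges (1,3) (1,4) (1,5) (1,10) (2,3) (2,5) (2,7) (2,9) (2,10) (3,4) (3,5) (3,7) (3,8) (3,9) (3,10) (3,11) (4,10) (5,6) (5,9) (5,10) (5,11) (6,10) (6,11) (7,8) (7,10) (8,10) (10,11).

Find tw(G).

3

A width-3 tree decomposition is:
Bags: B1 = {1, 3, 5, 10}  B2 = {3, 5, 10, 11}  B3 = {2, 3, 5, 10}  B4 = {1, 3, 4, 10}  B5 = {2, 3, 7, 10}  B6 = {5, 6, 10, 11}  B7 = {2, 3, 5, 9}  B8 = {3, 7, 8, 10}
Tree: B1–B2, B2–B3, B1–B4, B3–B5, B2–B6, B3–B7, B5–B8
Each bag holds 4 vertices, so the decomposition has width 3, which upper-bounds the treewidth. Conversely, {2, 3, 5, 9} is a clique of size 4, and the vertices of any clique must share a bag in every tree decomposition; so some bag has ≥ 4 vertices and tw(G) ≥ 3. The upper and lower bounds meet at 3, so that is the treewidth.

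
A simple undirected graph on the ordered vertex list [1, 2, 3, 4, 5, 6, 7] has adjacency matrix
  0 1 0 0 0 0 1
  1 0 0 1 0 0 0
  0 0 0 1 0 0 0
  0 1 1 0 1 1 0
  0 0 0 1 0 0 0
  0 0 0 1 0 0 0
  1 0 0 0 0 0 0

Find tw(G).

1

A width-1 tree decomposition is:
Bags: B1 = {4, 5}  B2 = {3, 4}  B3 = {2, 4}  B4 = {1, 2}  B5 = {4, 6}  B6 = {1, 7}
Tree: B1–B2, B1–B3, B3–B4, B3–B5, B4–B6
Every bag has size at most 2, so the width is 2 − 1 = 1 and tw(G) ≤ 1. Any graph with an edge has treewidth ≥ 1, and G has the edge 5–4. Combining the bounds, tw(G) = 1.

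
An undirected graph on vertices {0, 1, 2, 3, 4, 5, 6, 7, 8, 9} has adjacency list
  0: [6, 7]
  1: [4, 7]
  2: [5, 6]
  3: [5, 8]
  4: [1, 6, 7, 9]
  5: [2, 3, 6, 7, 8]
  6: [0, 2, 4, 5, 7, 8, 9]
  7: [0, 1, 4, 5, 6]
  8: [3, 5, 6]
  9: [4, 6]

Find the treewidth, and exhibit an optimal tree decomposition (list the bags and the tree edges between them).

Treewidth 2.
One optimal decomposition is:
Bags: B1 = {4, 6, 7}  B2 = {4, 6, 9}  B3 = {5, 6, 7}  B4 = {0, 6, 7}  B5 = {5, 6, 8}  B6 = {1, 4, 7}  B7 = {3, 5, 8}  B8 = {2, 5, 6}
Tree: B1–B2, B1–B3, B3–B4, B3–B5, B1–B6, B5–B7, B3–B8

Every bag has size at most 3, so the width is 3 − 1 = 2 and tw(G) ≤ 2. On the other hand G contains the 3-clique {1, 4, 7}. A clique must lie in a single bag of any decomposition, so no decomposition can have width below 2. Hence tw(G) = 2 exactly.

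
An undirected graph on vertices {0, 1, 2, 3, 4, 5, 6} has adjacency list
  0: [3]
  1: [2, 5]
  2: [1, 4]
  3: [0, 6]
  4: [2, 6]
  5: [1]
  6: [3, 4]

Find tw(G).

1

A width-1 tree decomposition is:
Bags: B1 = {1, 5}  B2 = {1, 2}  B3 = {2, 4}  B4 = {4, 6}  B5 = {3, 6}  B6 = {0, 3}
Tree: B1–B2, B2–B3, B3–B4, B4–B5, B5–B6
The largest bag has 2 vertices, giving width 1; this decomposition certifies tw(G) ≤ 1. Any graph with an edge has treewidth ≥ 1, and G has the edge 5–1. The upper and lower bounds meet at 1, so that is the treewidth.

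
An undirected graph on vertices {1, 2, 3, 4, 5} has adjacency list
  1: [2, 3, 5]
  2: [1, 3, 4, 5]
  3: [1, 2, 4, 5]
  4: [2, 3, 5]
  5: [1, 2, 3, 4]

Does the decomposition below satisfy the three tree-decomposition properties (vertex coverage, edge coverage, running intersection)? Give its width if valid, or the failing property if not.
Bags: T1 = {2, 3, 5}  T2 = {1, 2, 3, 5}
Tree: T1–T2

No — vertex 4 appears in no bag.

A tree decomposition must satisfy three properties: every vertex lies in some bag; for every edge, both endpoints lie together in some bag; and for every vertex, the bags containing it form a connected subtree. Here vertex 4 appears in no bag, so the decomposition is invalid.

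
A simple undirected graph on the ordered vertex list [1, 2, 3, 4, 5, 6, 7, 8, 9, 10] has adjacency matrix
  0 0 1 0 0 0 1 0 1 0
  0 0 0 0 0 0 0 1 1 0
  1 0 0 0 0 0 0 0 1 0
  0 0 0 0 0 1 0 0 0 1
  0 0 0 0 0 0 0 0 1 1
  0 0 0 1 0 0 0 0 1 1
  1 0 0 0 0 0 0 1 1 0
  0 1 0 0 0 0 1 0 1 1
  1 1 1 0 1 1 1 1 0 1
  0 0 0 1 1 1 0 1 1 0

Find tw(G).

A width-2 tree decomposition is:
Bags: B1 = {6, 9, 10}  B2 = {4, 6, 10}  B3 = {8, 9, 10}  B4 = {2, 8, 9}  B5 = {7, 8, 9}  B6 = {5, 9, 10}  B7 = {1, 7, 9}  B8 = {1, 3, 9}
Tree: B1–B2, B1–B3, B3–B4, B4–B5, B3–B6, B5–B7, B7–B8
Each bag holds 3 vertices, so the decomposition has width 2, which upper-bounds the treewidth. For the lower bound, the 3 vertices {1, 3, 9} are pairwise adjacent, and any tree decomposition puts a clique entirely inside one bag — forcing width ≥ 2. Hence tw(G) = 2 exactly.

2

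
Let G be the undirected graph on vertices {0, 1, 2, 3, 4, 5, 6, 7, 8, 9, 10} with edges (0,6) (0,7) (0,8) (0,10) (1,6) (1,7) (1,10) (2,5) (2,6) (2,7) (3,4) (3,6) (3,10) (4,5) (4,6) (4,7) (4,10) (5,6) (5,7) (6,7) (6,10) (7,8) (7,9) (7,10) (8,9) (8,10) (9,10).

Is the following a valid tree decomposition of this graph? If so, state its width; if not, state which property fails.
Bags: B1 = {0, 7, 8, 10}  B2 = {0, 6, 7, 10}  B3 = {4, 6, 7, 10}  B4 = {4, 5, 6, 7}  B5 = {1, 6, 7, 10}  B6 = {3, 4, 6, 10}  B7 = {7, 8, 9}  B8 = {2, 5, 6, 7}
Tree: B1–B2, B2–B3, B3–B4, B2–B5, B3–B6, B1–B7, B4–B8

A tree decomposition must satisfy three properties: every vertex lies in some bag; for every edge, both endpoints lie together in some bag; and for every vertex, the bags containing it form a connected subtree. Here edge (10,9) lies in no bag, so the decomposition is invalid.

No — edge (10,9) lies in no bag.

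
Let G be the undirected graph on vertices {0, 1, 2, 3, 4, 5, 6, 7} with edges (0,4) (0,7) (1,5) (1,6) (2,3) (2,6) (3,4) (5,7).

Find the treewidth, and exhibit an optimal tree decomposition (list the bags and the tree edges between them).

The largest bag has 3 vertices, giving width 2; this decomposition certifies tw(G) ≤ 2. The edges 0–4–3–2–6–1–5–7–0 form a cycle, so G is not a tree and its treewidth is at least 2. Combining the bounds, tw(G) = 2.

Treewidth 2.
One optimal decomposition is:
Bags: B1 = {0, 3, 4}  B2 = {0, 2, 3}  B3 = {0, 2, 6}  B4 = {0, 1, 6}  B5 = {0, 1, 5}  B6 = {0, 5, 7}
Tree: B1–B2, B2–B3, B3–B4, B4–B5, B5–B6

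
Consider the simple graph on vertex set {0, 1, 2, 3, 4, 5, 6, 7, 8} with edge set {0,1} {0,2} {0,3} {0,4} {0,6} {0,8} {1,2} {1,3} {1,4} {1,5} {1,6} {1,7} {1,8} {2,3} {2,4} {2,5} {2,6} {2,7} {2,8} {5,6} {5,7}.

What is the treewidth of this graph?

3

A width-3 tree decomposition is:
Bags: B1 = {0, 1, 2, 6}  B2 = {0, 1, 2, 3}  B3 = {1, 2, 5, 6}  B4 = {0, 1, 2, 8}  B5 = {1, 2, 5, 7}  B6 = {0, 1, 2, 4}
Tree: B1–B2, B1–B3, B2–B4, B3–B5, B4–B6
Every bag has size at most 4, so the width is 4 − 1 = 3 and tw(G) ≤ 3. For the lower bound, the 4 vertices {0, 1, 2, 8} are pairwise adjacent, and any tree decomposition puts a clique entirely inside one bag — forcing width ≥ 3. Combining the bounds, tw(G) = 3.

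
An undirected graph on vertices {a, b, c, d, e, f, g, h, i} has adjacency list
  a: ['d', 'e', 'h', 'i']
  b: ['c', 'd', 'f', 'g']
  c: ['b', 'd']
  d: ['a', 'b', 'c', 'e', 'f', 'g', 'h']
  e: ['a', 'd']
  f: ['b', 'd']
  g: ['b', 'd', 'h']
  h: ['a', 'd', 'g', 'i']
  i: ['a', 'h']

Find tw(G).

2

A width-2 tree decomposition is:
Bags: B1 = {b, c, d}  B2 = {b, d, g}  B3 = {d, g, h}  B4 = {a, d, h}  B5 = {b, d, f}  B6 = {a, d, e}  B7 = {a, h, i}
Tree: B1–B2, B2–B3, B3–B4, B1–B5, B4–B6, B4–B7
The largest bag has 3 vertices, giving width 2; this decomposition certifies tw(G) ≤ 2. On the other hand G contains the 3-clique {a, d, e}. A clique must lie in a single bag of any decomposition, so no decomposition can have width below 2. The upper and lower bounds meet at 2, so that is the treewidth.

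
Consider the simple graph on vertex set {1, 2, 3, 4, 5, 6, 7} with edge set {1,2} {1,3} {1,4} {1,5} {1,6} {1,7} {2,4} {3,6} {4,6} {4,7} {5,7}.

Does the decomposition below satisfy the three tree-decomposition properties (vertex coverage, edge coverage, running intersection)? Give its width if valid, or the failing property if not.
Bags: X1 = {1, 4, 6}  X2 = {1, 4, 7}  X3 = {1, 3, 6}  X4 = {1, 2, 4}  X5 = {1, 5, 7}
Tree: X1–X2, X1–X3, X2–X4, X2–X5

Yes; width 2.

Checking the three conditions: (i) the bags cover all of {1, 2, 3, 4, 5, 6, 7}; (ii) for each edge, some bag contains both endpoints; (iii) the bags containing any fixed vertex form a subtree. All hold, so the decomposition is valid with width 3 − 1 = 2.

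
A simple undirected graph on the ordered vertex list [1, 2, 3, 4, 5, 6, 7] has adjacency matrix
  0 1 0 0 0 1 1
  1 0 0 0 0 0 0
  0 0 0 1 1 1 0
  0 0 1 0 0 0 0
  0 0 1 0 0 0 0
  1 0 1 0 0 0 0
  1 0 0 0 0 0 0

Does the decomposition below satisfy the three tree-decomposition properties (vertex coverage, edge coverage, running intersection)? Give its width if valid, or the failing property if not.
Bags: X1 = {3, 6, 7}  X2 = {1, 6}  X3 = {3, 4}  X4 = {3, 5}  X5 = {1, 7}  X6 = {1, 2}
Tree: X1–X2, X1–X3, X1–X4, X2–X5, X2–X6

No — bags containing vertex 7 are not connected in the tree.

A tree decomposition must satisfy three properties: every vertex lies in some bag; for every edge, both endpoints lie together in some bag; and for every vertex, the bags containing it form a connected subtree. Here bags containing vertex 7 are not connected in the tree, so the decomposition is invalid.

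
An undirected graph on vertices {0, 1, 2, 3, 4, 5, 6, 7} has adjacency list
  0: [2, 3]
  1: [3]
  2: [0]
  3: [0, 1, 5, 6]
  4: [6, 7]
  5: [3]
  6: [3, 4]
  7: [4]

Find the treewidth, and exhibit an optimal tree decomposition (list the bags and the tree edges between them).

Each bag holds 2 vertices, so the decomposition has width 1, which upper-bounds the treewidth. G has an edge, so its treewidth is at least 1. Hence tw(G) = 1 exactly.

Treewidth 1.
One optimal decomposition is:
Bags: B1 = {0, 3}  B2 = {3, 6}  B3 = {1, 3}  B4 = {0, 2}  B5 = {4, 6}  B6 = {4, 7}  B7 = {3, 5}
Tree: B1–B2, B2–B3, B1–B4, B2–B5, B5–B6, B2–B7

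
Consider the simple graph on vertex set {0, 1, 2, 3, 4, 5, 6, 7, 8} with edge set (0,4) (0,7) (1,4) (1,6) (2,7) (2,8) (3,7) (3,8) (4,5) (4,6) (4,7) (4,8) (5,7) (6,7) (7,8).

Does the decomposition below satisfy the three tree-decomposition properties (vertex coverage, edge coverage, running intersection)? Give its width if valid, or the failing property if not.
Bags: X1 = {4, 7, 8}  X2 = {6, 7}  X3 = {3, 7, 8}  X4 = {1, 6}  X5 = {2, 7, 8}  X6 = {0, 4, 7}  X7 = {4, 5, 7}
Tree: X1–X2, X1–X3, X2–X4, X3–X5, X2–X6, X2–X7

No — edge (4,6) lies in no bag.

A tree decomposition must satisfy three properties: every vertex lies in some bag; for every edge, both endpoints lie together in some bag; and for every vertex, the bags containing it form a connected subtree. Here edge (4,6) lies in no bag, so the decomposition is invalid.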